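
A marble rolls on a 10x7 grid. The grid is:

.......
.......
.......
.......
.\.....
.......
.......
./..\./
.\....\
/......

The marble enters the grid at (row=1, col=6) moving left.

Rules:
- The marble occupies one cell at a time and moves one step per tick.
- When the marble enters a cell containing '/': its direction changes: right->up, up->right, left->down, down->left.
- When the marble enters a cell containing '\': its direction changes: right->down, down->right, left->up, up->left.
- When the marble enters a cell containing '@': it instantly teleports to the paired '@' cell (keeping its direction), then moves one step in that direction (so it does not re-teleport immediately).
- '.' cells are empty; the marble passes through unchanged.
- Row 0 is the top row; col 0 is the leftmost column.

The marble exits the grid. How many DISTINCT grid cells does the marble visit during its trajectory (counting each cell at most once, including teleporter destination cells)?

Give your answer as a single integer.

Answer: 7

Derivation:
Step 1: enter (1,6), '.' pass, move left to (1,5)
Step 2: enter (1,5), '.' pass, move left to (1,4)
Step 3: enter (1,4), '.' pass, move left to (1,3)
Step 4: enter (1,3), '.' pass, move left to (1,2)
Step 5: enter (1,2), '.' pass, move left to (1,1)
Step 6: enter (1,1), '.' pass, move left to (1,0)
Step 7: enter (1,0), '.' pass, move left to (1,-1)
Step 8: at (1,-1) — EXIT via left edge, pos 1
Distinct cells visited: 7 (path length 7)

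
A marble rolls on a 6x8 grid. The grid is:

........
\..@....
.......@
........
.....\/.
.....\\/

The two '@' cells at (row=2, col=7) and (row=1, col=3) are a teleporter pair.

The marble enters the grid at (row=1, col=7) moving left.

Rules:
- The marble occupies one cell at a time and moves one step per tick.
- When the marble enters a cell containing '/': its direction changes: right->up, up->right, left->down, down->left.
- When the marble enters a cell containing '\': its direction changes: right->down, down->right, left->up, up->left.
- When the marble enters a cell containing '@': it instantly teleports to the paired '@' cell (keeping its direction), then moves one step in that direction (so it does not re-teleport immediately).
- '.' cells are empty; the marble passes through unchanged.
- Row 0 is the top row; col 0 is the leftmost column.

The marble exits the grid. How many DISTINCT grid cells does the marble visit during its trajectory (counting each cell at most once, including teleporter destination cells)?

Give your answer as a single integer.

Step 1: enter (1,7), '.' pass, move left to (1,6)
Step 2: enter (1,6), '.' pass, move left to (1,5)
Step 3: enter (1,5), '.' pass, move left to (1,4)
Step 4: enter (1,4), '.' pass, move left to (1,3)
Step 5: enter (1,3), '@' teleport (1,3)->(2,7), also enter (2,7), move left to (2,6)
Step 6: enter (2,6), '.' pass, move left to (2,5)
Step 7: enter (2,5), '.' pass, move left to (2,4)
Step 8: enter (2,4), '.' pass, move left to (2,3)
Step 9: enter (2,3), '.' pass, move left to (2,2)
Step 10: enter (2,2), '.' pass, move left to (2,1)
Step 11: enter (2,1), '.' pass, move left to (2,0)
Step 12: enter (2,0), '.' pass, move left to (2,-1)
Step 13: at (2,-1) — EXIT via left edge, pos 2
Distinct cells visited: 13 (path length 13)

Answer: 13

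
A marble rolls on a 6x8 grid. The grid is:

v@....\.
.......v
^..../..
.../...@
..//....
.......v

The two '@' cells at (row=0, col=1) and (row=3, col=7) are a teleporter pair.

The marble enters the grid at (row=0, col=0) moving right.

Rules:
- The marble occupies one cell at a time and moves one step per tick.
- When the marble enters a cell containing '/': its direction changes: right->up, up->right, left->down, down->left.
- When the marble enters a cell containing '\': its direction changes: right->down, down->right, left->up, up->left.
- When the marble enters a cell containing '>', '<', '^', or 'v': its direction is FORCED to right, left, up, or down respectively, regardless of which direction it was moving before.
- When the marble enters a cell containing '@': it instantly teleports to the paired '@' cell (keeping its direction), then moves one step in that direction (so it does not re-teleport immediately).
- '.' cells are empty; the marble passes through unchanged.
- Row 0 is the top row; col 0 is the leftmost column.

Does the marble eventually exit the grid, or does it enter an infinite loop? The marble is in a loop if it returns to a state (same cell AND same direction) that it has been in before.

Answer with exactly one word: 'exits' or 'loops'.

Step 1: enter (0,0), 'v' forces right->down, move down to (1,0)
Step 2: enter (1,0), '.' pass, move down to (2,0)
Step 3: enter (2,0), '^' forces down->up, move up to (1,0)
Step 4: enter (1,0), '.' pass, move up to (0,0)
Step 5: enter (0,0), 'v' forces up->down, move down to (1,0)
Step 6: at (1,0) dir=down — LOOP DETECTED (seen before)

Answer: loops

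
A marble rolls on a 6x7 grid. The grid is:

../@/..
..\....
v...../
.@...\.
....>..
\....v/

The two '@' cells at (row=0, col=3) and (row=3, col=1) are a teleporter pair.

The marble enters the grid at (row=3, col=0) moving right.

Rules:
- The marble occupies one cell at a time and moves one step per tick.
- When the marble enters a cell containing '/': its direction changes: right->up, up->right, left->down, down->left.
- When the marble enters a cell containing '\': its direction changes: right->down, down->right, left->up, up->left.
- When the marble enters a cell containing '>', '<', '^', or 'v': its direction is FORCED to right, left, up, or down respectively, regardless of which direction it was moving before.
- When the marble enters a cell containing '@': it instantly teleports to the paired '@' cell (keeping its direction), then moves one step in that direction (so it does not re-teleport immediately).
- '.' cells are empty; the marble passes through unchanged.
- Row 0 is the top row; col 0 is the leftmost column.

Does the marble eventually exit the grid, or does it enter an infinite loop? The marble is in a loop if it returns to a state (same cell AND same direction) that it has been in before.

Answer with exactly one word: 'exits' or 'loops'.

Step 1: enter (3,0), '.' pass, move right to (3,1)
Step 2: enter (3,1), '@' teleport (3,1)->(0,3), also enter (0,3), move right to (0,4)
Step 3: enter (0,4), '/' deflects right->up, move up to (-1,4)
Step 4: at (-1,4) — EXIT via top edge, pos 4

Answer: exits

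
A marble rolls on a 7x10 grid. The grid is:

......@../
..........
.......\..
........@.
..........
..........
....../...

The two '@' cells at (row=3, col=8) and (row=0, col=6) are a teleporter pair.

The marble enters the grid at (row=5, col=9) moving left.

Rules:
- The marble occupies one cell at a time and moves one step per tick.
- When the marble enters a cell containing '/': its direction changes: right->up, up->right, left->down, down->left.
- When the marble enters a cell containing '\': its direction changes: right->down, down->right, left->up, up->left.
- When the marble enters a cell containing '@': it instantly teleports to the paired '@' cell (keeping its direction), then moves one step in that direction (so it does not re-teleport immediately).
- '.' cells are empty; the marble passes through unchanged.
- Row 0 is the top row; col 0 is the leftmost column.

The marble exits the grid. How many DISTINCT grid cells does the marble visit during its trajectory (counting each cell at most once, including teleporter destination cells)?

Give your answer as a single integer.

Step 1: enter (5,9), '.' pass, move left to (5,8)
Step 2: enter (5,8), '.' pass, move left to (5,7)
Step 3: enter (5,7), '.' pass, move left to (5,6)
Step 4: enter (5,6), '.' pass, move left to (5,5)
Step 5: enter (5,5), '.' pass, move left to (5,4)
Step 6: enter (5,4), '.' pass, move left to (5,3)
Step 7: enter (5,3), '.' pass, move left to (5,2)
Step 8: enter (5,2), '.' pass, move left to (5,1)
Step 9: enter (5,1), '.' pass, move left to (5,0)
Step 10: enter (5,0), '.' pass, move left to (5,-1)
Step 11: at (5,-1) — EXIT via left edge, pos 5
Distinct cells visited: 10 (path length 10)

Answer: 10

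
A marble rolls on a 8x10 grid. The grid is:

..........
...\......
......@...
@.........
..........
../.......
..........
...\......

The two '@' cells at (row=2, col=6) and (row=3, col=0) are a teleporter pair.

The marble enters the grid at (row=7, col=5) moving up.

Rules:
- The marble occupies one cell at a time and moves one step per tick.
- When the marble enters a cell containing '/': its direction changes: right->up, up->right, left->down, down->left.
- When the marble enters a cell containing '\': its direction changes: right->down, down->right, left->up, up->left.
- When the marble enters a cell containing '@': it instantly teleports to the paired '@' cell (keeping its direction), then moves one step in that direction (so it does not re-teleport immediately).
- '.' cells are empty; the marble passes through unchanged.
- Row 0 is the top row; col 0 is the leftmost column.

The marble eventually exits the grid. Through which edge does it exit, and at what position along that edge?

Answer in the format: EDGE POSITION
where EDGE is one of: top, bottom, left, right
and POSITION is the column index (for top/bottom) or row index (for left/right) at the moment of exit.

Step 1: enter (7,5), '.' pass, move up to (6,5)
Step 2: enter (6,5), '.' pass, move up to (5,5)
Step 3: enter (5,5), '.' pass, move up to (4,5)
Step 4: enter (4,5), '.' pass, move up to (3,5)
Step 5: enter (3,5), '.' pass, move up to (2,5)
Step 6: enter (2,5), '.' pass, move up to (1,5)
Step 7: enter (1,5), '.' pass, move up to (0,5)
Step 8: enter (0,5), '.' pass, move up to (-1,5)
Step 9: at (-1,5) — EXIT via top edge, pos 5

Answer: top 5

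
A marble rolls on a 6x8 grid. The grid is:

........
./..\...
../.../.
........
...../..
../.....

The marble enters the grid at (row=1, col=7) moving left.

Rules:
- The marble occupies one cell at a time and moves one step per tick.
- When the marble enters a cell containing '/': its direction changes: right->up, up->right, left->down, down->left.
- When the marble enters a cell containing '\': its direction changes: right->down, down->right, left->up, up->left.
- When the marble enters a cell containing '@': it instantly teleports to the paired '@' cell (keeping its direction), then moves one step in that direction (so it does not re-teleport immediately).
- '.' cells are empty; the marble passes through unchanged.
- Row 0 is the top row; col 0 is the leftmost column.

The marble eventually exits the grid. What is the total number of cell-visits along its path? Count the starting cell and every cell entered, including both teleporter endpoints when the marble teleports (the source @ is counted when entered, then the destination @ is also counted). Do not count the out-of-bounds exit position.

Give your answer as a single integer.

Step 1: enter (1,7), '.' pass, move left to (1,6)
Step 2: enter (1,6), '.' pass, move left to (1,5)
Step 3: enter (1,5), '.' pass, move left to (1,4)
Step 4: enter (1,4), '\' deflects left->up, move up to (0,4)
Step 5: enter (0,4), '.' pass, move up to (-1,4)
Step 6: at (-1,4) — EXIT via top edge, pos 4
Path length (cell visits): 5

Answer: 5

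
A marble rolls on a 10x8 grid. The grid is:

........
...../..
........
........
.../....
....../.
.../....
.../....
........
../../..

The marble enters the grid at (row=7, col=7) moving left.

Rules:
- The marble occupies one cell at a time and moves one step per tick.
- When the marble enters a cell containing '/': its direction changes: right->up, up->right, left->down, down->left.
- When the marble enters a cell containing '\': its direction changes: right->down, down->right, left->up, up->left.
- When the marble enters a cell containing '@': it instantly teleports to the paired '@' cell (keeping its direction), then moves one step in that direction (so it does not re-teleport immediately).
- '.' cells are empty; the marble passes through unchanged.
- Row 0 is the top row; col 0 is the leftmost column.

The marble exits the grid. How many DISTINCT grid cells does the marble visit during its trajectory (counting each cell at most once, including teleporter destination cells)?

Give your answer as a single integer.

Step 1: enter (7,7), '.' pass, move left to (7,6)
Step 2: enter (7,6), '.' pass, move left to (7,5)
Step 3: enter (7,5), '.' pass, move left to (7,4)
Step 4: enter (7,4), '.' pass, move left to (7,3)
Step 5: enter (7,3), '/' deflects left->down, move down to (8,3)
Step 6: enter (8,3), '.' pass, move down to (9,3)
Step 7: enter (9,3), '.' pass, move down to (10,3)
Step 8: at (10,3) — EXIT via bottom edge, pos 3
Distinct cells visited: 7 (path length 7)

Answer: 7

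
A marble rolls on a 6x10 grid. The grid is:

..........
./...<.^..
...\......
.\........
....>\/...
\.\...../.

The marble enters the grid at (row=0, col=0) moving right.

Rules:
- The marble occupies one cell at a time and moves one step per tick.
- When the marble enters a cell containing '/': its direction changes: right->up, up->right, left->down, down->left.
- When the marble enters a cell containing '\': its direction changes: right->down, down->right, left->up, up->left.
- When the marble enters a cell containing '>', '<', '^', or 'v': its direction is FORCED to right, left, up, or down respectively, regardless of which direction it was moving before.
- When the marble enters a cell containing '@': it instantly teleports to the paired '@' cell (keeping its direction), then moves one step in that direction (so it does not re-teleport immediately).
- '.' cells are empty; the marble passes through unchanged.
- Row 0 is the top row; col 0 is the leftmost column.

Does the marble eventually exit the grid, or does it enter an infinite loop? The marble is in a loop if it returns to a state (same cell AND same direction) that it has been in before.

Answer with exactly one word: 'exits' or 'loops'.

Answer: exits

Derivation:
Step 1: enter (0,0), '.' pass, move right to (0,1)
Step 2: enter (0,1), '.' pass, move right to (0,2)
Step 3: enter (0,2), '.' pass, move right to (0,3)
Step 4: enter (0,3), '.' pass, move right to (0,4)
Step 5: enter (0,4), '.' pass, move right to (0,5)
Step 6: enter (0,5), '.' pass, move right to (0,6)
Step 7: enter (0,6), '.' pass, move right to (0,7)
Step 8: enter (0,7), '.' pass, move right to (0,8)
Step 9: enter (0,8), '.' pass, move right to (0,9)
Step 10: enter (0,9), '.' pass, move right to (0,10)
Step 11: at (0,10) — EXIT via right edge, pos 0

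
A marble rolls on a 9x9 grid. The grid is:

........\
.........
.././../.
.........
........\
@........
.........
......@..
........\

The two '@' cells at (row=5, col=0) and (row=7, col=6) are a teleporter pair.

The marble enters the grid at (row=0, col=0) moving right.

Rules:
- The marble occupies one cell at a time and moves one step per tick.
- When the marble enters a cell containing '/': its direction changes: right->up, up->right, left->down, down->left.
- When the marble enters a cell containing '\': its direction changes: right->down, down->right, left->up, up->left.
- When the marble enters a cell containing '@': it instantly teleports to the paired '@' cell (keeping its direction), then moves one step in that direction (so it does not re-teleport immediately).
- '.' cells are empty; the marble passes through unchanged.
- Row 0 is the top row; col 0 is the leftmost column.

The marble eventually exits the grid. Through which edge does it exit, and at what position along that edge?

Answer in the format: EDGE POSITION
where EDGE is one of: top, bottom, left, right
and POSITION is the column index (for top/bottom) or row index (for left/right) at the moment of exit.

Answer: right 4

Derivation:
Step 1: enter (0,0), '.' pass, move right to (0,1)
Step 2: enter (0,1), '.' pass, move right to (0,2)
Step 3: enter (0,2), '.' pass, move right to (0,3)
Step 4: enter (0,3), '.' pass, move right to (0,4)
Step 5: enter (0,4), '.' pass, move right to (0,5)
Step 6: enter (0,5), '.' pass, move right to (0,6)
Step 7: enter (0,6), '.' pass, move right to (0,7)
Step 8: enter (0,7), '.' pass, move right to (0,8)
Step 9: enter (0,8), '\' deflects right->down, move down to (1,8)
Step 10: enter (1,8), '.' pass, move down to (2,8)
Step 11: enter (2,8), '.' pass, move down to (3,8)
Step 12: enter (3,8), '.' pass, move down to (4,8)
Step 13: enter (4,8), '\' deflects down->right, move right to (4,9)
Step 14: at (4,9) — EXIT via right edge, pos 4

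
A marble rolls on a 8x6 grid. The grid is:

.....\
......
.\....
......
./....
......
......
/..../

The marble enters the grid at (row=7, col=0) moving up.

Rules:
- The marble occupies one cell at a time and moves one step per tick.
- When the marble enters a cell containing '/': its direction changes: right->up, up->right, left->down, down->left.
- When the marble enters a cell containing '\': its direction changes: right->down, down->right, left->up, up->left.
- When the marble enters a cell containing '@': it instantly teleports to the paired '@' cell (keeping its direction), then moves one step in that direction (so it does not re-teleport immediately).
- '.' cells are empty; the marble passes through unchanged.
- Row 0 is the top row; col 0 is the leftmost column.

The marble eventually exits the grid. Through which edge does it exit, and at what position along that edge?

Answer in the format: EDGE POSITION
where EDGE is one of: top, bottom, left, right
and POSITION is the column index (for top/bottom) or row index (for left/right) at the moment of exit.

Answer: left 0

Derivation:
Step 1: enter (7,0), '/' deflects up->right, move right to (7,1)
Step 2: enter (7,1), '.' pass, move right to (7,2)
Step 3: enter (7,2), '.' pass, move right to (7,3)
Step 4: enter (7,3), '.' pass, move right to (7,4)
Step 5: enter (7,4), '.' pass, move right to (7,5)
Step 6: enter (7,5), '/' deflects right->up, move up to (6,5)
Step 7: enter (6,5), '.' pass, move up to (5,5)
Step 8: enter (5,5), '.' pass, move up to (4,5)
Step 9: enter (4,5), '.' pass, move up to (3,5)
Step 10: enter (3,5), '.' pass, move up to (2,5)
Step 11: enter (2,5), '.' pass, move up to (1,5)
Step 12: enter (1,5), '.' pass, move up to (0,5)
Step 13: enter (0,5), '\' deflects up->left, move left to (0,4)
Step 14: enter (0,4), '.' pass, move left to (0,3)
Step 15: enter (0,3), '.' pass, move left to (0,2)
Step 16: enter (0,2), '.' pass, move left to (0,1)
Step 17: enter (0,1), '.' pass, move left to (0,0)
Step 18: enter (0,0), '.' pass, move left to (0,-1)
Step 19: at (0,-1) — EXIT via left edge, pos 0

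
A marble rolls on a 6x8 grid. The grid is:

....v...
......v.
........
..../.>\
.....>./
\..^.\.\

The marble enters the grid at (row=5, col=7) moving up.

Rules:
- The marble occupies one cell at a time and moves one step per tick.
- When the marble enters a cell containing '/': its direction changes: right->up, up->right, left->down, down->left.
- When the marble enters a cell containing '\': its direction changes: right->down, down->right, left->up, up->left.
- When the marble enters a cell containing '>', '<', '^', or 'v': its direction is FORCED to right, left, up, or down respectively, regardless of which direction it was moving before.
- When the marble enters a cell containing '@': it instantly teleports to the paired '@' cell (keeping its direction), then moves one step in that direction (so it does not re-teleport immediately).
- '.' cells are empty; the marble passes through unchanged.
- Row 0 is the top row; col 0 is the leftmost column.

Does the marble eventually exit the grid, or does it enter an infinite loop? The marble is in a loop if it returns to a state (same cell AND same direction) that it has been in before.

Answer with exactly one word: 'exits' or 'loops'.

Step 1: enter (5,7), '\' deflects up->left, move left to (5,6)
Step 2: enter (5,6), '.' pass, move left to (5,5)
Step 3: enter (5,5), '\' deflects left->up, move up to (4,5)
Step 4: enter (4,5), '>' forces up->right, move right to (4,6)
Step 5: enter (4,6), '.' pass, move right to (4,7)
Step 6: enter (4,7), '/' deflects right->up, move up to (3,7)
Step 7: enter (3,7), '\' deflects up->left, move left to (3,6)
Step 8: enter (3,6), '>' forces left->right, move right to (3,7)
Step 9: enter (3,7), '\' deflects right->down, move down to (4,7)
Step 10: enter (4,7), '/' deflects down->left, move left to (4,6)
Step 11: enter (4,6), '.' pass, move left to (4,5)
Step 12: enter (4,5), '>' forces left->right, move right to (4,6)
Step 13: at (4,6) dir=right — LOOP DETECTED (seen before)

Answer: loops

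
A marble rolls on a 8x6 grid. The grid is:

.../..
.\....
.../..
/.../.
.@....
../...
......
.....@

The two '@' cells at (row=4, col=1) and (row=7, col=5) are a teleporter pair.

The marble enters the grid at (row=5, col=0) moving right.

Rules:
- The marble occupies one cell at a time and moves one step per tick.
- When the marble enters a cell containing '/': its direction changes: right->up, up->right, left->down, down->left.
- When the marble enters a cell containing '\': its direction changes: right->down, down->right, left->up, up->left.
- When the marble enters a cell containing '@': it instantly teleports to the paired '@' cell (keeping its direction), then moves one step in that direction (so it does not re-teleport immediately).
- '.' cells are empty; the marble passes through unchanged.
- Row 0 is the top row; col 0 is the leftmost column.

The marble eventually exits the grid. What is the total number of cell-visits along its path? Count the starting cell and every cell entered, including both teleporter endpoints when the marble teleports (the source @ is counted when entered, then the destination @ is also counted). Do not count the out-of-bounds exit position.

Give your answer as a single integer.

Step 1: enter (5,0), '.' pass, move right to (5,1)
Step 2: enter (5,1), '.' pass, move right to (5,2)
Step 3: enter (5,2), '/' deflects right->up, move up to (4,2)
Step 4: enter (4,2), '.' pass, move up to (3,2)
Step 5: enter (3,2), '.' pass, move up to (2,2)
Step 6: enter (2,2), '.' pass, move up to (1,2)
Step 7: enter (1,2), '.' pass, move up to (0,2)
Step 8: enter (0,2), '.' pass, move up to (-1,2)
Step 9: at (-1,2) — EXIT via top edge, pos 2
Path length (cell visits): 8

Answer: 8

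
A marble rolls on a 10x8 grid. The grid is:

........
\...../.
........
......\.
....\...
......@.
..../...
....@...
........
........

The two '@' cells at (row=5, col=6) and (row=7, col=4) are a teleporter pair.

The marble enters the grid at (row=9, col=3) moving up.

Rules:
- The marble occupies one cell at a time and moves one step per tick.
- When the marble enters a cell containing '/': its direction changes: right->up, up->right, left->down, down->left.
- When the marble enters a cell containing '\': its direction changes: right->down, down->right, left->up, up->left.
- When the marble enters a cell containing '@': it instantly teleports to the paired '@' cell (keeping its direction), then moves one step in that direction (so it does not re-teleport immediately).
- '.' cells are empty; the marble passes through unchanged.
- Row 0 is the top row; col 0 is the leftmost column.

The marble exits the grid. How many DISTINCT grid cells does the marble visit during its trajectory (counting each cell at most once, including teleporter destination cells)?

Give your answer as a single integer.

Answer: 10

Derivation:
Step 1: enter (9,3), '.' pass, move up to (8,3)
Step 2: enter (8,3), '.' pass, move up to (7,3)
Step 3: enter (7,3), '.' pass, move up to (6,3)
Step 4: enter (6,3), '.' pass, move up to (5,3)
Step 5: enter (5,3), '.' pass, move up to (4,3)
Step 6: enter (4,3), '.' pass, move up to (3,3)
Step 7: enter (3,3), '.' pass, move up to (2,3)
Step 8: enter (2,3), '.' pass, move up to (1,3)
Step 9: enter (1,3), '.' pass, move up to (0,3)
Step 10: enter (0,3), '.' pass, move up to (-1,3)
Step 11: at (-1,3) — EXIT via top edge, pos 3
Distinct cells visited: 10 (path length 10)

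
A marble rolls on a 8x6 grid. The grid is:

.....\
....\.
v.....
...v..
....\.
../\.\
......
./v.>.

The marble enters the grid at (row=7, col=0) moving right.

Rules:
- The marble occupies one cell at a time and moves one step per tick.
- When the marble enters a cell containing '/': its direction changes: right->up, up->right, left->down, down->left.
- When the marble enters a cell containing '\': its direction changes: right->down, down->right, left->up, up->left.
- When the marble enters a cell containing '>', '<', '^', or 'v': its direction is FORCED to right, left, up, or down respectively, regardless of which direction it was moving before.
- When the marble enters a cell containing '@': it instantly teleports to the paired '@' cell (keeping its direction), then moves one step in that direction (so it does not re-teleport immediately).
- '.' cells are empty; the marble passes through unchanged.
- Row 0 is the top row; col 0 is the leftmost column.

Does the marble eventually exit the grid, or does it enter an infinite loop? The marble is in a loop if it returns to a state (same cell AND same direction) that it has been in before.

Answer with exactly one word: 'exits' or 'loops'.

Answer: exits

Derivation:
Step 1: enter (7,0), '.' pass, move right to (7,1)
Step 2: enter (7,1), '/' deflects right->up, move up to (6,1)
Step 3: enter (6,1), '.' pass, move up to (5,1)
Step 4: enter (5,1), '.' pass, move up to (4,1)
Step 5: enter (4,1), '.' pass, move up to (3,1)
Step 6: enter (3,1), '.' pass, move up to (2,1)
Step 7: enter (2,1), '.' pass, move up to (1,1)
Step 8: enter (1,1), '.' pass, move up to (0,1)
Step 9: enter (0,1), '.' pass, move up to (-1,1)
Step 10: at (-1,1) — EXIT via top edge, pos 1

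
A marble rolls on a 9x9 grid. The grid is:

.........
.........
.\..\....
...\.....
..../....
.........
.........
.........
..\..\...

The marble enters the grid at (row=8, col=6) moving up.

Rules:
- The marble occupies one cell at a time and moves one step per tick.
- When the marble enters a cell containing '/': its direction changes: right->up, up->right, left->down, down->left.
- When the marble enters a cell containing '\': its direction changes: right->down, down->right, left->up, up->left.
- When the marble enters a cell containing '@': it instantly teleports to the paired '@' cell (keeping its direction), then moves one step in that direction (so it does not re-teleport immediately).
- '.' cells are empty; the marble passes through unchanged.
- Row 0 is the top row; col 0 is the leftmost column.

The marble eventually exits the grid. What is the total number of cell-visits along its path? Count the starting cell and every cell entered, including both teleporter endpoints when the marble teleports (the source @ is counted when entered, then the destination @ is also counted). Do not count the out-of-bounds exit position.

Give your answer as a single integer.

Step 1: enter (8,6), '.' pass, move up to (7,6)
Step 2: enter (7,6), '.' pass, move up to (6,6)
Step 3: enter (6,6), '.' pass, move up to (5,6)
Step 4: enter (5,6), '.' pass, move up to (4,6)
Step 5: enter (4,6), '.' pass, move up to (3,6)
Step 6: enter (3,6), '.' pass, move up to (2,6)
Step 7: enter (2,6), '.' pass, move up to (1,6)
Step 8: enter (1,6), '.' pass, move up to (0,6)
Step 9: enter (0,6), '.' pass, move up to (-1,6)
Step 10: at (-1,6) — EXIT via top edge, pos 6
Path length (cell visits): 9

Answer: 9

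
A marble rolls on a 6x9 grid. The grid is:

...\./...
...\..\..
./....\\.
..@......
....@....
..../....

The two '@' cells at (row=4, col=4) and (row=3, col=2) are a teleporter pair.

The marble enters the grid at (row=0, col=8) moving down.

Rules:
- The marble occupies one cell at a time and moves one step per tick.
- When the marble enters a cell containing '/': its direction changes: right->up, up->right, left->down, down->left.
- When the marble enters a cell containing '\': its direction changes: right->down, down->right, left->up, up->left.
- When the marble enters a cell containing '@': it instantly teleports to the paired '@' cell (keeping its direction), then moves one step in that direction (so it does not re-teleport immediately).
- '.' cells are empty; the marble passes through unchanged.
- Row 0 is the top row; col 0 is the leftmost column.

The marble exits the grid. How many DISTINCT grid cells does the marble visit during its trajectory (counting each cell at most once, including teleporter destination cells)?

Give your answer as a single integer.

Answer: 6

Derivation:
Step 1: enter (0,8), '.' pass, move down to (1,8)
Step 2: enter (1,8), '.' pass, move down to (2,8)
Step 3: enter (2,8), '.' pass, move down to (3,8)
Step 4: enter (3,8), '.' pass, move down to (4,8)
Step 5: enter (4,8), '.' pass, move down to (5,8)
Step 6: enter (5,8), '.' pass, move down to (6,8)
Step 7: at (6,8) — EXIT via bottom edge, pos 8
Distinct cells visited: 6 (path length 6)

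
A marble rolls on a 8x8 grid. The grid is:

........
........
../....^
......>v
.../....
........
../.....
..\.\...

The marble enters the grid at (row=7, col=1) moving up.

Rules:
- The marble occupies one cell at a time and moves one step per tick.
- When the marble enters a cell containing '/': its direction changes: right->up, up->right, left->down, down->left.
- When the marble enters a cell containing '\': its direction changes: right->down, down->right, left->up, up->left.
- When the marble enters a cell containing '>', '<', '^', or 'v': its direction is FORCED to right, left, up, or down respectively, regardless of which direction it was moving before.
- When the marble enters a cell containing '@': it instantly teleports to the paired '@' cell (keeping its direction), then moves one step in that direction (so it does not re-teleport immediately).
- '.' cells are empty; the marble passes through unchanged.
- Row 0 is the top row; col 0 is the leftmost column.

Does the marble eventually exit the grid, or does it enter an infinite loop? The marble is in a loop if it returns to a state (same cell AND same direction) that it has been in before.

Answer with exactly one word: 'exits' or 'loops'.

Answer: exits

Derivation:
Step 1: enter (7,1), '.' pass, move up to (6,1)
Step 2: enter (6,1), '.' pass, move up to (5,1)
Step 3: enter (5,1), '.' pass, move up to (4,1)
Step 4: enter (4,1), '.' pass, move up to (3,1)
Step 5: enter (3,1), '.' pass, move up to (2,1)
Step 6: enter (2,1), '.' pass, move up to (1,1)
Step 7: enter (1,1), '.' pass, move up to (0,1)
Step 8: enter (0,1), '.' pass, move up to (-1,1)
Step 9: at (-1,1) — EXIT via top edge, pos 1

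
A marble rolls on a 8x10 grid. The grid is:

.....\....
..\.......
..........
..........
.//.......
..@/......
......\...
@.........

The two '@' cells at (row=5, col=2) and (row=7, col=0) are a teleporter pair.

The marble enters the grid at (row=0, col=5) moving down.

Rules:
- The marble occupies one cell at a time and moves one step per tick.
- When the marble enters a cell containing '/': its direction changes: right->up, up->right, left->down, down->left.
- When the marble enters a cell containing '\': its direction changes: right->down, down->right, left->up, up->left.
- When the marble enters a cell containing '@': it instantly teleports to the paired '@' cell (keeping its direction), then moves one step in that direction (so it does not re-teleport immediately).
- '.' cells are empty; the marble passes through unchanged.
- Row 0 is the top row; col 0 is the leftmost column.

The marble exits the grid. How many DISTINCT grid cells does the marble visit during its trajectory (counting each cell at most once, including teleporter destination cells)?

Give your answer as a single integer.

Step 1: enter (0,5), '\' deflects down->right, move right to (0,6)
Step 2: enter (0,6), '.' pass, move right to (0,7)
Step 3: enter (0,7), '.' pass, move right to (0,8)
Step 4: enter (0,8), '.' pass, move right to (0,9)
Step 5: enter (0,9), '.' pass, move right to (0,10)
Step 6: at (0,10) — EXIT via right edge, pos 0
Distinct cells visited: 5 (path length 5)

Answer: 5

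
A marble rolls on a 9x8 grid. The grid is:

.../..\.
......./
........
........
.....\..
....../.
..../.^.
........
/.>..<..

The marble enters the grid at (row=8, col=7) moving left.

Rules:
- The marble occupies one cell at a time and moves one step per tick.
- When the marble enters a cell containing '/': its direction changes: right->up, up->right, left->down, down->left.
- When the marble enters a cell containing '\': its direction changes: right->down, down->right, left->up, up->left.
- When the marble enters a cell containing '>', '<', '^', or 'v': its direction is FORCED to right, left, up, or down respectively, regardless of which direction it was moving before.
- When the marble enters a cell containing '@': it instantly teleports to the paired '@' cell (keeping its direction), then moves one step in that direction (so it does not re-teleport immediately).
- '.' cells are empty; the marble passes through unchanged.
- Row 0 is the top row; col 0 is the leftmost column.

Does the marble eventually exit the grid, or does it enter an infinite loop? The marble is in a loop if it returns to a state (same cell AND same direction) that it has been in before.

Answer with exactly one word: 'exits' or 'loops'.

Step 1: enter (8,7), '.' pass, move left to (8,6)
Step 2: enter (8,6), '.' pass, move left to (8,5)
Step 3: enter (8,5), '<' forces left->left, move left to (8,4)
Step 4: enter (8,4), '.' pass, move left to (8,3)
Step 5: enter (8,3), '.' pass, move left to (8,2)
Step 6: enter (8,2), '>' forces left->right, move right to (8,3)
Step 7: enter (8,3), '.' pass, move right to (8,4)
Step 8: enter (8,4), '.' pass, move right to (8,5)
Step 9: enter (8,5), '<' forces right->left, move left to (8,4)
Step 10: at (8,4) dir=left — LOOP DETECTED (seen before)

Answer: loops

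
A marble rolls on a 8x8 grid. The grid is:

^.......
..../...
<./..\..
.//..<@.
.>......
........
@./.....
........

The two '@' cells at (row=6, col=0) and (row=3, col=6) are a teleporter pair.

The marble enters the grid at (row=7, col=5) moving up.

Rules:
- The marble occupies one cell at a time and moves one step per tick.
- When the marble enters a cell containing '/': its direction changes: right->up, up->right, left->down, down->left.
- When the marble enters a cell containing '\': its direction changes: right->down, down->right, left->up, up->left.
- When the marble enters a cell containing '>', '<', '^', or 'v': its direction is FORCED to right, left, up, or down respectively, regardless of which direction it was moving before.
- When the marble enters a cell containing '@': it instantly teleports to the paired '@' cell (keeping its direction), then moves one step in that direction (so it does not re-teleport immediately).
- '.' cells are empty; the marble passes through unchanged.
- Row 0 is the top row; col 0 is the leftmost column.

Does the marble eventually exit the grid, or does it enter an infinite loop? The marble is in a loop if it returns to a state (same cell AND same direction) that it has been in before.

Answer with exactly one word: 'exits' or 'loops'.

Answer: loops

Derivation:
Step 1: enter (7,5), '.' pass, move up to (6,5)
Step 2: enter (6,5), '.' pass, move up to (5,5)
Step 3: enter (5,5), '.' pass, move up to (4,5)
Step 4: enter (4,5), '.' pass, move up to (3,5)
Step 5: enter (3,5), '<' forces up->left, move left to (3,4)
Step 6: enter (3,4), '.' pass, move left to (3,3)
Step 7: enter (3,3), '.' pass, move left to (3,2)
Step 8: enter (3,2), '/' deflects left->down, move down to (4,2)
Step 9: enter (4,2), '.' pass, move down to (5,2)
Step 10: enter (5,2), '.' pass, move down to (6,2)
Step 11: enter (6,2), '/' deflects down->left, move left to (6,1)
Step 12: enter (6,1), '.' pass, move left to (6,0)
Step 13: enter (6,0), '@' teleport (6,0)->(3,6), also enter (3,6), move left to (3,5)
Step 14: enter (3,5), '<' forces left->left, move left to (3,4)
Step 15: at (3,4) dir=left — LOOP DETECTED (seen before)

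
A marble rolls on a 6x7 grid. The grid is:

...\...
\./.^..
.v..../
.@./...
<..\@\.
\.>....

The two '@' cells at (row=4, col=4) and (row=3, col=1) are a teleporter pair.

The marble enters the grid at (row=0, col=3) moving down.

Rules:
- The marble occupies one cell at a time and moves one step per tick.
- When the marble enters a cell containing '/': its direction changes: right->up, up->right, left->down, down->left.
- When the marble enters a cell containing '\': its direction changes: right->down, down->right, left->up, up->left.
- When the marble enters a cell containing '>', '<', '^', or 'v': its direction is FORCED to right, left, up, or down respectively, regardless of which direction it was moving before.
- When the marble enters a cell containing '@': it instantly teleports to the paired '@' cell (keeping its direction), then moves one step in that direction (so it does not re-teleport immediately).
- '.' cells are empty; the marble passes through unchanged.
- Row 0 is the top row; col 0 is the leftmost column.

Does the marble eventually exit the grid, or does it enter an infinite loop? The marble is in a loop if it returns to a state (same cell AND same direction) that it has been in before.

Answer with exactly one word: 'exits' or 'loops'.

Step 1: enter (0,3), '\' deflects down->right, move right to (0,4)
Step 2: enter (0,4), '.' pass, move right to (0,5)
Step 3: enter (0,5), '.' pass, move right to (0,6)
Step 4: enter (0,6), '.' pass, move right to (0,7)
Step 5: at (0,7) — EXIT via right edge, pos 0

Answer: exits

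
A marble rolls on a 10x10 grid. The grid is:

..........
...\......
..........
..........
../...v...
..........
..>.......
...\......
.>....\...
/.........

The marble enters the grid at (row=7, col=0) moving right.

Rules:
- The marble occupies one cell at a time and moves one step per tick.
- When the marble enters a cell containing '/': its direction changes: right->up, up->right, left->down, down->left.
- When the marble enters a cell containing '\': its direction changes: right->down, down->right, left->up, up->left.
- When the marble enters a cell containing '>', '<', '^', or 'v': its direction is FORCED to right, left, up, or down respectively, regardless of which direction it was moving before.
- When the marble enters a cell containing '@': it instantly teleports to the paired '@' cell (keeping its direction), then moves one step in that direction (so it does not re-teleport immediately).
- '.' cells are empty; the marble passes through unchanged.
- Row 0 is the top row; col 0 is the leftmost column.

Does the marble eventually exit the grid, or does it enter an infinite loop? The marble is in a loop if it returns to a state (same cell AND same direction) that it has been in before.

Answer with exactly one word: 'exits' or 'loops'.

Answer: exits

Derivation:
Step 1: enter (7,0), '.' pass, move right to (7,1)
Step 2: enter (7,1), '.' pass, move right to (7,2)
Step 3: enter (7,2), '.' pass, move right to (7,3)
Step 4: enter (7,3), '\' deflects right->down, move down to (8,3)
Step 5: enter (8,3), '.' pass, move down to (9,3)
Step 6: enter (9,3), '.' pass, move down to (10,3)
Step 7: at (10,3) — EXIT via bottom edge, pos 3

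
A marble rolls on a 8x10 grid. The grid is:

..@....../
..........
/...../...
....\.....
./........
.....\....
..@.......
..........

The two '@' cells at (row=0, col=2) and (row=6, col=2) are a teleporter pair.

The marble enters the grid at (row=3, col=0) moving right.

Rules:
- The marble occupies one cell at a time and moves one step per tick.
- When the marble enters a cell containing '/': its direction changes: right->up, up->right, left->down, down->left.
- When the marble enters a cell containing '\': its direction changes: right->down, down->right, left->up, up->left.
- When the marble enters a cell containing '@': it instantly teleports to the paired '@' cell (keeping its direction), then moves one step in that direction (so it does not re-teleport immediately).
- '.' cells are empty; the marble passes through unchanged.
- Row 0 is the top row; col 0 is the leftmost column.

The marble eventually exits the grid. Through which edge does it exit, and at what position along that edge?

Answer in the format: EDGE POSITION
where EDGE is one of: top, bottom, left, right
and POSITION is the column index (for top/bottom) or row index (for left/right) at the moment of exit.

Answer: bottom 4

Derivation:
Step 1: enter (3,0), '.' pass, move right to (3,1)
Step 2: enter (3,1), '.' pass, move right to (3,2)
Step 3: enter (3,2), '.' pass, move right to (3,3)
Step 4: enter (3,3), '.' pass, move right to (3,4)
Step 5: enter (3,4), '\' deflects right->down, move down to (4,4)
Step 6: enter (4,4), '.' pass, move down to (5,4)
Step 7: enter (5,4), '.' pass, move down to (6,4)
Step 8: enter (6,4), '.' pass, move down to (7,4)
Step 9: enter (7,4), '.' pass, move down to (8,4)
Step 10: at (8,4) — EXIT via bottom edge, pos 4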